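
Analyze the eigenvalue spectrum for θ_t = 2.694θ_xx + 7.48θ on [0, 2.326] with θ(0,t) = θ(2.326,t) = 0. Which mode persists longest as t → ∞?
Eigenvalues: λₙ = 2.694n²π²/2.326² - 7.48.
First three modes:
  n=1: λ₁ = 2.694π²/2.326² - 7.48 ≈ -2.566
  n=2: λ₂ = 10.776π²/2.326² - 7.48 ≈ 12.178
  n=3: λ₃ = 24.246π²/2.326² - 7.48 ≈ 36.75
Since 2.694π²/2.326² ≈ 4.914 < 7.48, λ₁ < 0.
The n=1 mode grows fastest (−λₙ is largest for n=1) → dominates.
Asymptotic: θ ~ c₁ sin(πx/2.326) e^{2.566t} (exponential growth at rate −λ₁ ≈ 2.566).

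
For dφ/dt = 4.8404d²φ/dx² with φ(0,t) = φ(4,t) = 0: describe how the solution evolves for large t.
φ → 0. Heat diffuses out through both boundaries.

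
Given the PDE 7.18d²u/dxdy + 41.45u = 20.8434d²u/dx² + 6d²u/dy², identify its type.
Rewriting in standard form: -20.8434d²u/dx² + 7.18d²u/dxdy - 6d²u/dy² + 41.45u = 0. The second-order coefficients are A = -20.8434, B = 7.18, C = -6. Since B² - 4AC = -448.6892 < 0, this is an elliptic PDE.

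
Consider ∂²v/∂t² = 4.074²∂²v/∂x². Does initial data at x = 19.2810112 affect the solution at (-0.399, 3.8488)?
No. The domain of dependence is [-16.0790112, 15.2810112], and 19.2810112 is outside this interval.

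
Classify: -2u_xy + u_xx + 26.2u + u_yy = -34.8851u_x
Rewriting in standard form: u_xx - 2u_xy + u_yy + 34.8851u_x + 26.2u = 0. Parabolic (discriminant = 0).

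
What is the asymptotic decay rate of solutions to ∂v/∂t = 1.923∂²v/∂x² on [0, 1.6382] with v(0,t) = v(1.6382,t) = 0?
Eigenvalues: λₙ = 1.923n²π²/1.6382².
First three modes:
  n=1: λ₁ = 1.923π²/1.6382² ≈ 7.072
  n=2: λ₂ = 7.692π²/1.6382² ≈ 28.288 (4× faster decay)
  n=3: λ₃ = 17.307π²/1.6382² ≈ 63.648 (9× faster decay)
As t → ∞, higher modes decay exponentially faster. The n=1 mode dominates: v ~ c₁ sin(πx/1.6382) e^{-λ₁t}.
Decay rate: λ₁ = 1.923π²/1.6382² ≈ 7.072.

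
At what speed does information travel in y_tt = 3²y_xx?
Speed = 3. Information travels along characteristics x = x₀ ± 3t.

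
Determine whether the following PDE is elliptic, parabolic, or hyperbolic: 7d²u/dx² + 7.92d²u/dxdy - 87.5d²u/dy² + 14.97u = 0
Coefficients: A = 7, B = 7.92, C = -87.5. B² - 4AC = 2512.7264, which is positive, so the equation is hyperbolic.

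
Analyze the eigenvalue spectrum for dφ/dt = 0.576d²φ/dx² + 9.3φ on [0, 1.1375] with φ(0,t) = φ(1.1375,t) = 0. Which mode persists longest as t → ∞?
Eigenvalues: λₙ = 0.576n²π²/1.1375² - 9.3.
First three modes:
  n=1: λ₁ = 0.576π²/1.1375² - 9.3 ≈ -4.906
  n=2: λ₂ = 2.304π²/1.1375² - 9.3 ≈ 8.274
  n=3: λ₃ = 5.184π²/1.1375² - 9.3 ≈ 30.242
Since 0.576π²/1.1375² ≈ 4.394 < 9.3, λ₁ < 0.
The n=1 mode grows fastest (−λₙ is largest for n=1) → dominates.
Asymptotic: φ ~ c₁ sin(πx/1.1375) e^{4.906t} (exponential growth at rate −λ₁ ≈ 4.906).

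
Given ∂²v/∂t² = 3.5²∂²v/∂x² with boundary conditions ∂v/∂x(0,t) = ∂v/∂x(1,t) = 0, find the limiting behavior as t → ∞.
v oscillates about a mean that drifts linearly in t (generically unbounded; no decay). There is no damping, so the nonconstant modes persist as standing waves (energy conserved, no decay). But with Neumann conditions at both ends the constant mode has eigenvalue 0: the spatial mean M(t) of v satisfies M'' = 0, so M(t) = M(0) + M'(0)·t. Unless the initial velocity has zero mean (∫v_t(x,0)dx = 0), the solution grows linearly in t (unbounded, though not exponentially); if it does have zero mean, the solution stays bounded and simply oscillates.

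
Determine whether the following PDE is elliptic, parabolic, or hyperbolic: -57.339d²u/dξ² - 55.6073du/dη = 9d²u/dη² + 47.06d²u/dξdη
Rewriting in standard form: -57.339d²u/dξ² - 47.06d²u/dξdη - 9d²u/dη² - 55.6073du/dη = 0. Coefficients: A = -57.339, B = -47.06, C = -9. B² - 4AC = 150.4396, which is positive, so the equation is hyperbolic.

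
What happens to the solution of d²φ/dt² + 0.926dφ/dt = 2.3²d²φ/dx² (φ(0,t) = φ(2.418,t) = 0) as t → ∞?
φ → 0. Damping (γ=0.926) dissipates energy; oscillations decay exponentially.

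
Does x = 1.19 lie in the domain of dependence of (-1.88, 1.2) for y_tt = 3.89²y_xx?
Yes. The domain of dependence is [-6.548, 2.788], and 1.19 ∈ [-6.548, 2.788].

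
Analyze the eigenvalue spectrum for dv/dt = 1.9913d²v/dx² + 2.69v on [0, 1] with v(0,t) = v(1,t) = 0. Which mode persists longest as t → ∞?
Eigenvalues: λₙ = 1.9913n²π²/1² - 2.69.
First three modes:
  n=1: λ₁ = 1.9913π² - 2.69 ≈ 16.963
  n=2: λ₂ = 7.9652π² - 2.69 ≈ 75.923
  n=3: λ₃ = 17.9217π² - 2.69 ≈ 174.19
Since 1.9913π² ≈ 19.653 > 2.69, all λₙ > 0.
The n=1 mode decays slowest → dominates as t → ∞.
Asymptotic: v ~ c₁ sin(πx/1) e^{-λ₁t} with decay rate λ₁ ≈ 16.963.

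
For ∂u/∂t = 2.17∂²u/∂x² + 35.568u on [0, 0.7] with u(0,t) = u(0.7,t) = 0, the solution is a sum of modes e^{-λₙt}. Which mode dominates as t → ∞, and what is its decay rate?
Eigenvalues: λₙ = 2.17n²π²/0.7² - 35.568.
First three modes:
  n=1: λ₁ = 2.17π²/0.7² - 35.568 ≈ 8.14
  n=2: λ₂ = 8.68π²/0.7² - 35.568 ≈ 139.265
  n=3: λ₃ = 19.53π²/0.7² - 35.568 ≈ 357.806
Since 2.17π²/0.7² ≈ 43.708 > 35.568, all λₙ > 0.
The n=1 mode decays slowest → dominates as t → ∞.
Asymptotic: u ~ c₁ sin(πx/0.7) e^{-λ₁t} with decay rate λ₁ ≈ 8.14.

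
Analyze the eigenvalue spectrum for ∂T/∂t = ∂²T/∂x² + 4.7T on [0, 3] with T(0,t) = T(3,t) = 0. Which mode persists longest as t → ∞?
Eigenvalues: λₙ = n²π²/3² - 4.7.
First three modes:
  n=1: λ₁ = π²/3² - 4.7 ≈ -3.603
  n=2: λ₂ = 4π²/3² - 4.7 ≈ -0.314
  n=3: λ₃ = 9π²/3² - 4.7 ≈ 5.17
Since π²/3² ≈ 1.097 < 4.7, λ₁ < 0.
The n=1 mode grows fastest (−λₙ is largest for n=1) → dominates.
Asymptotic: T ~ c₁ sin(πx/3) e^{3.603t} (exponential growth at rate −λ₁ ≈ 3.603).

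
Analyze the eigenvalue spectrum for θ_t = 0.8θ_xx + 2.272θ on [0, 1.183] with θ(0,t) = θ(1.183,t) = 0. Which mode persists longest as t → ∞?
Eigenvalues: λₙ = 0.8n²π²/1.183² - 2.272.
First three modes:
  n=1: λ₁ = 0.8π²/1.183² - 2.272 ≈ 3.37
  n=2: λ₂ = 3.2π²/1.183² - 2.272 ≈ 20.295
  n=3: λ₃ = 7.2π²/1.183² - 2.272 ≈ 48.504
Since 0.8π²/1.183² ≈ 5.642 > 2.272, all λₙ > 0.
The n=1 mode decays slowest → dominates as t → ∞.
Asymptotic: θ ~ c₁ sin(πx/1.183) e^{-λ₁t} with decay rate λ₁ ≈ 3.37.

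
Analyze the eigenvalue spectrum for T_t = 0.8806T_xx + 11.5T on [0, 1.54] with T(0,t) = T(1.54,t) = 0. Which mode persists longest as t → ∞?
Eigenvalues: λₙ = 0.8806n²π²/1.54² - 11.5.
First three modes:
  n=1: λ₁ = 0.8806π²/1.54² - 11.5 ≈ -7.835
  n=2: λ₂ = 3.5224π²/1.54² - 11.5 ≈ 3.159
  n=3: λ₃ = 7.9254π²/1.54² - 11.5 ≈ 21.482
Since 0.8806π²/1.54² ≈ 3.665 < 11.5, λ₁ < 0.
The n=1 mode grows fastest (−λₙ is largest for n=1) → dominates.
Asymptotic: T ~ c₁ sin(πx/1.54) e^{7.835t} (exponential growth at rate −λ₁ ≈ 7.835).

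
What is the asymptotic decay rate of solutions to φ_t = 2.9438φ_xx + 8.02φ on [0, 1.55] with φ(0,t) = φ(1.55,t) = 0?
Eigenvalues: λₙ = 2.9438n²π²/1.55² - 8.02.
First three modes:
  n=1: λ₁ = 2.9438π²/1.55² - 8.02 ≈ 4.073
  n=2: λ₂ = 11.7752π²/1.55² - 8.02 ≈ 40.353
  n=3: λ₃ = 26.4942π²/1.55² - 8.02 ≈ 100.82
Since 2.9438π²/1.55² ≈ 12.093 > 8.02, all λₙ > 0.
The n=1 mode decays slowest → dominates as t → ∞.
Asymptotic: φ ~ c₁ sin(πx/1.55) e^{-λ₁t} with decay rate λ₁ ≈ 4.073.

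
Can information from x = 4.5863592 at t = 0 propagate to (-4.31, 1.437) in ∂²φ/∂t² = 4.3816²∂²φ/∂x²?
No. The domain of dependence is [-10.6063592, 1.9863592], and 4.5863592 is outside this interval.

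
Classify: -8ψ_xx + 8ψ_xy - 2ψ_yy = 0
Parabolic (discriminant = 0).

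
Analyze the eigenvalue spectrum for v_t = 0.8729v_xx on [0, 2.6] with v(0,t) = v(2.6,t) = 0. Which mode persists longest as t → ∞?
Eigenvalues: λₙ = 0.8729n²π²/2.6².
First three modes:
  n=1: λ₁ = 0.8729π²/2.6² ≈ 1.274
  n=2: λ₂ = 3.4916π²/2.6² ≈ 5.098 (4× faster decay)
  n=3: λ₃ = 7.8561π²/2.6² ≈ 11.47 (9× faster decay)
As t → ∞, higher modes decay exponentially faster. The n=1 mode dominates: v ~ c₁ sin(πx/2.6) e^{-λ₁t}.
Decay rate: λ₁ = 0.8729π²/2.6² ≈ 1.274.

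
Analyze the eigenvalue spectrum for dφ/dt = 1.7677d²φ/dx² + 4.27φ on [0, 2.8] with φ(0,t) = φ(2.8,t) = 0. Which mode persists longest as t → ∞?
Eigenvalues: λₙ = 1.7677n²π²/2.8² - 4.27.
First three modes:
  n=1: λ₁ = 1.7677π²/2.8² - 4.27 ≈ -2.045
  n=2: λ₂ = 7.0708π²/2.8² - 4.27 ≈ 4.631
  n=3: λ₃ = 15.9093π²/2.8² - 4.27 ≈ 15.758
Since 1.7677π²/2.8² ≈ 2.225 < 4.27, λ₁ < 0.
The n=1 mode grows fastest (−λₙ is largest for n=1) → dominates.
Asymptotic: φ ~ c₁ sin(πx/2.8) e^{2.045t} (exponential growth at rate −λ₁ ≈ 2.045).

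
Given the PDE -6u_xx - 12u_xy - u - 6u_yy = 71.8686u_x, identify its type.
Rewriting in standard form: -6u_xx - 12u_xy - 6u_yy - 71.8686u_x - u = 0. The second-order coefficients are A = -6, B = -12, C = -6. Since B² - 4AC = 0 = 0, this is a parabolic PDE.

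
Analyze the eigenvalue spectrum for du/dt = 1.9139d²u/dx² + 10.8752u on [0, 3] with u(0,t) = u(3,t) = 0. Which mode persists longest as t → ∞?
Eigenvalues: λₙ = 1.9139n²π²/3² - 10.8752.
First three modes:
  n=1: λ₁ = 1.9139π²/3² - 10.8752 ≈ -8.776
  n=2: λ₂ = 7.6556π²/3² - 10.8752 ≈ -2.48
  n=3: λ₃ = 17.2251π²/3² - 10.8752 ≈ 8.014
Since 1.9139π²/3² ≈ 2.099 < 10.8752, λ₁ < 0.
The n=1 mode grows fastest (−λₙ is largest for n=1) → dominates.
Asymptotic: u ~ c₁ sin(πx/3) e^{8.776t} (exponential growth at rate −λ₁ ≈ 8.776).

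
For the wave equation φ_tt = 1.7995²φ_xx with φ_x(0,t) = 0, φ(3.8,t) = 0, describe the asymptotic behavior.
φ oscillates (no decay). Energy is conserved; the solution oscillates indefinitely as standing waves.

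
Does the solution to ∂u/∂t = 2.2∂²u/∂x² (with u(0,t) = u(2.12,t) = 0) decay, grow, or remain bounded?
u → 0. Heat diffuses out through both boundaries.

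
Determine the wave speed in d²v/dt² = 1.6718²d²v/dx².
Speed = 1.6718. Information travels along characteristics x = x₀ ± 1.6718t.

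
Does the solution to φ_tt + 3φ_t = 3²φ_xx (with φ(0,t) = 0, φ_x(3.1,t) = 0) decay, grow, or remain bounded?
φ → 0. Damping (γ=3) dissipates energy; oscillations decay exponentially.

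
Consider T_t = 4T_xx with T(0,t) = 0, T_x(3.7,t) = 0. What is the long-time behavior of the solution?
As t → ∞, T → 0. Heat escapes through the Dirichlet boundary.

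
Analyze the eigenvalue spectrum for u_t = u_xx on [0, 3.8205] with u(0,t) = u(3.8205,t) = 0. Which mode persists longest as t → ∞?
Eigenvalues: λₙ = n²π²/3.8205².
First three modes:
  n=1: λ₁ = π²/3.8205² ≈ 0.676
  n=2: λ₂ = 4π²/3.8205² ≈ 2.705 (4× faster decay)
  n=3: λ₃ = 9π²/3.8205² ≈ 6.086 (9× faster decay)
As t → ∞, higher modes decay exponentially faster. The n=1 mode dominates: u ~ c₁ sin(πx/3.8205) e^{-λ₁t}.
Decay rate: λ₁ = π²/3.8205² ≈ 0.676.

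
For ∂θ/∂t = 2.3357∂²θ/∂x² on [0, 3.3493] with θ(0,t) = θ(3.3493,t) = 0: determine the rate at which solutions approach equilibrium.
Eigenvalues: λₙ = 2.3357n²π²/3.3493².
First three modes:
  n=1: λ₁ = 2.3357π²/3.3493² ≈ 2.055
  n=2: λ₂ = 9.3428π²/3.3493² ≈ 8.22 (4× faster decay)
  n=3: λ₃ = 21.0213π²/3.3493² ≈ 18.495 (9× faster decay)
As t → ∞, higher modes decay exponentially faster. The n=1 mode dominates: θ ~ c₁ sin(πx/3.3493) e^{-λ₁t}.
Decay rate: λ₁ = 2.3357π²/3.3493² ≈ 2.055.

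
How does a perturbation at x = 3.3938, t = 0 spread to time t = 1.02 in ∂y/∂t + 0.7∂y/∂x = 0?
At x = 4.1078. The characteristic carries data from (3.3938, 0) to (4.1078, 1.02).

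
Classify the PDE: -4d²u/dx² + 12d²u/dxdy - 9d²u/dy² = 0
A = -4, B = 12, C = -9. Discriminant B² - 4AC = 0. Since 0 = 0, parabolic.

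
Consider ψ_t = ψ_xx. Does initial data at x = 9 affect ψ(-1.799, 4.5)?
Yes, for any finite x. The heat equation has infinite propagation speed, so all initial data affects all points at any t > 0.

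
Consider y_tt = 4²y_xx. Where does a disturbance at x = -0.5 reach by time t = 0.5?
Domain of influence: [-2.5, 1.5]. Data at x = -0.5 spreads outward at speed 4.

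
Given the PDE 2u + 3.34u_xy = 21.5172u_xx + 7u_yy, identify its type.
Rewriting in standard form: -21.5172u_xx + 3.34u_xy - 7u_yy + 2u = 0. The second-order coefficients are A = -21.5172, B = 3.34, C = -7. Since B² - 4AC = -591.326 < 0, this is an elliptic PDE.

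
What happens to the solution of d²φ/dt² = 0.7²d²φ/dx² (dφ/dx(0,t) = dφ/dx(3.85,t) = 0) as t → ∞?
φ oscillates about a mean that drifts linearly in t (generically unbounded; no decay). There is no damping, so the nonconstant modes persist as standing waves (energy conserved, no decay). But with Neumann conditions at both ends the constant mode has eigenvalue 0: the spatial mean M(t) of φ satisfies M'' = 0, so M(t) = M(0) + M'(0)·t. Unless the initial velocity has zero mean (∫φ_t(x,0)dx = 0), the solution grows linearly in t (unbounded, though not exponentially); if it does have zero mean, the solution stays bounded and simply oscillates.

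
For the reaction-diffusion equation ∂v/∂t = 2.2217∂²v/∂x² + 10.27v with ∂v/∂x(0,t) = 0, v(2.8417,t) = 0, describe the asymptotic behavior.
v grows unboundedly. Reaction dominates diffusion (r=10.27 > κπ²/(4L²)≈0.68); solution grows exponentially.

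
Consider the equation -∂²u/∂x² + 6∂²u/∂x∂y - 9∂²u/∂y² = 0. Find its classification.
Parabolic. (A = -1, B = 6, C = -9 gives B² - 4AC = 0.)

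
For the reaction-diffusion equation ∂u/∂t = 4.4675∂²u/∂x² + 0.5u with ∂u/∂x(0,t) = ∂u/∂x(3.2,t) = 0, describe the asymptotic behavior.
u grows unboundedly. With Neumann BCs the constant mode has diffusion eigenvalue 0, so any r > 0 makes it grow like e^(0.5t); solution grows exponentially.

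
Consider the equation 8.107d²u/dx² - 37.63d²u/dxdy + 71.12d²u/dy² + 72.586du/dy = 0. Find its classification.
Elliptic. (A = 8.107, B = -37.63, C = 71.12 gives B² - 4AC = -890.26246.)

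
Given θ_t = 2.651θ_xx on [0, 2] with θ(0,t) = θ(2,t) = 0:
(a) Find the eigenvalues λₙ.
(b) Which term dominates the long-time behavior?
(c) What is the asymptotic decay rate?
Eigenvalues: λₙ = 2.651n²π²/2².
First three modes:
  n=1: λ₁ = 2.651π²/2² ≈ 6.541
  n=2: λ₂ = 10.604π²/2² ≈ 26.164 (4× faster decay)
  n=3: λ₃ = 23.859π²/2² ≈ 58.87 (9× faster decay)
As t → ∞, higher modes decay exponentially faster. The n=1 mode dominates: θ ~ c₁ sin(πx/2) e^{-λ₁t}.
Decay rate: λ₁ = 2.651π²/2² ≈ 6.541.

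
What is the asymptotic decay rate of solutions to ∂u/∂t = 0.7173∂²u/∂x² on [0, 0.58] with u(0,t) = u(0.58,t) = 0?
Eigenvalues: λₙ = 0.7173n²π²/0.58².
First three modes:
  n=1: λ₁ = 0.7173π²/0.58² ≈ 21.045
  n=2: λ₂ = 2.8692π²/0.58² ≈ 84.179 (4× faster decay)
  n=3: λ₃ = 6.4557π²/0.58² ≈ 189.403 (9× faster decay)
As t → ∞, higher modes decay exponentially faster. The n=1 mode dominates: u ~ c₁ sin(πx/0.58) e^{-λ₁t}.
Decay rate: λ₁ = 0.7173π²/0.58² ≈ 21.045.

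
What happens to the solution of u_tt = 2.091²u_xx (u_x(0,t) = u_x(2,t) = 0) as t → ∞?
u oscillates about a mean that drifts linearly in t (generically unbounded; no decay). There is no damping, so the nonconstant modes persist as standing waves (energy conserved, no decay). But with Neumann conditions at both ends the constant mode has eigenvalue 0: the spatial mean M(t) of u satisfies M'' = 0, so M(t) = M(0) + M'(0)·t. Unless the initial velocity has zero mean (∫u_t(x,0)dx = 0), the solution grows linearly in t (unbounded, though not exponentially); if it does have zero mean, the solution stays bounded and simply oscillates.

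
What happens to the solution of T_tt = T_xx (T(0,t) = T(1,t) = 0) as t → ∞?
T oscillates (no decay). Energy is conserved; the solution oscillates indefinitely as standing waves.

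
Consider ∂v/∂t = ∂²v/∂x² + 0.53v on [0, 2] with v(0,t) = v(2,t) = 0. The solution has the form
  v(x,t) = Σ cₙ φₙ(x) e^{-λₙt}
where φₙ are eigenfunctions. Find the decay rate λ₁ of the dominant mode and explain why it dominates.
Eigenvalues: λₙ = n²π²/2² - 0.53.
First three modes:
  n=1: λ₁ = π²/2² - 0.53 ≈ 1.937
  n=2: λ₂ = 4π²/2² - 0.53 ≈ 9.34
  n=3: λ₃ = 9π²/2² - 0.53 ≈ 21.677
Since π²/2² ≈ 2.467 > 0.53, all λₙ > 0.
The n=1 mode decays slowest → dominates as t → ∞.
Asymptotic: v ~ c₁ sin(πx/2) e^{-λ₁t} with decay rate λ₁ ≈ 1.937.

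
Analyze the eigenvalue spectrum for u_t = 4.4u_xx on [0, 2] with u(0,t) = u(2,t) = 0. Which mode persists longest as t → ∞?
Eigenvalues: λₙ = 4.4n²π²/2².
First three modes:
  n=1: λ₁ = 4.4π²/2² ≈ 10.857
  n=2: λ₂ = 17.6π²/2² ≈ 43.426 (4× faster decay)
  n=3: λ₃ = 39.6π²/2² ≈ 97.709 (9× faster decay)
As t → ∞, higher modes decay exponentially faster. The n=1 mode dominates: u ~ c₁ sin(πx/2) e^{-λ₁t}.
Decay rate: λ₁ = 4.4π²/2² ≈ 10.857.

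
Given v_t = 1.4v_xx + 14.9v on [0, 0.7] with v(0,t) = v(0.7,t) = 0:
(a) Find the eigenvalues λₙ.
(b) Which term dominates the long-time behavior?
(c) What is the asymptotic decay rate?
Eigenvalues: λₙ = 1.4n²π²/0.7² - 14.9.
First three modes:
  n=1: λ₁ = 1.4π²/0.7² - 14.9 ≈ 13.299
  n=2: λ₂ = 5.6π²/0.7² - 14.9 ≈ 97.895
  n=3: λ₃ = 12.6π²/0.7² - 14.9 ≈ 238.89
Since 1.4π²/0.7² ≈ 28.199 > 14.9, all λₙ > 0.
The n=1 mode decays slowest → dominates as t → ∞.
Asymptotic: v ~ c₁ sin(πx/0.7) e^{-λ₁t} with decay rate λ₁ ≈ 13.299.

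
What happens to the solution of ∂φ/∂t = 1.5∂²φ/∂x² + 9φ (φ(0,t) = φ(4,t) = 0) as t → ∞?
φ grows unboundedly. Reaction dominates diffusion (r=9 > κπ²/L²≈0.93); solution grows exponentially.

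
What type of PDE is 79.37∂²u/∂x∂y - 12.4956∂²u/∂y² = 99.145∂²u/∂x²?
Rewriting in standard form: -99.145∂²u/∂x² + 79.37∂²u/∂x∂y - 12.4956∂²u/∂y² = 0. With A = -99.145, B = 79.37, C = -12.4956, the discriminant is 1344.091852. This is a hyperbolic PDE.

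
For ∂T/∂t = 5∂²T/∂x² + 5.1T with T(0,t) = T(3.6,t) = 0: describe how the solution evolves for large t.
T grows unboundedly. Reaction dominates diffusion (r=5.1 > κπ²/L²≈3.81); solution grows exponentially.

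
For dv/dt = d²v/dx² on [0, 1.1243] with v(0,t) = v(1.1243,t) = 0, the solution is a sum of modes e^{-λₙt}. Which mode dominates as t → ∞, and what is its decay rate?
Eigenvalues: λₙ = n²π²/1.1243².
First three modes:
  n=1: λ₁ = π²/1.1243² ≈ 7.808
  n=2: λ₂ = 4π²/1.1243² ≈ 31.232 (4× faster decay)
  n=3: λ₃ = 9π²/1.1243² ≈ 70.271 (9× faster decay)
As t → ∞, higher modes decay exponentially faster. The n=1 mode dominates: v ~ c₁ sin(πx/1.1243) e^{-λ₁t}.
Decay rate: λ₁ = π²/1.1243² ≈ 7.808.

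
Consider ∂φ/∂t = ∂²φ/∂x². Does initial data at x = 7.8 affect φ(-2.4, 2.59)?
Yes, for any finite x. The heat equation has infinite propagation speed, so all initial data affects all points at any t > 0.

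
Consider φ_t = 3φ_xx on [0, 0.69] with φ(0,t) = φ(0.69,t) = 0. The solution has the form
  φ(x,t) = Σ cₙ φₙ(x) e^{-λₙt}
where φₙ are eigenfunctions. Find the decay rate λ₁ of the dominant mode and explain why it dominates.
Eigenvalues: λₙ = 3n²π²/0.69².
First three modes:
  n=1: λ₁ = 3π²/0.69² ≈ 62.19
  n=2: λ₂ = 12π²/0.69² ≈ 248.761 (4× faster decay)
  n=3: λ₃ = 27π²/0.69² ≈ 559.713 (9× faster decay)
As t → ∞, higher modes decay exponentially faster. The n=1 mode dominates: φ ~ c₁ sin(πx/0.69) e^{-λ₁t}.
Decay rate: λ₁ = 3π²/0.69² ≈ 62.19.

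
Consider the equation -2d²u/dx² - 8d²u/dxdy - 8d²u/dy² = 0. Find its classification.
Parabolic. (A = -2, B = -8, C = -8 gives B² - 4AC = 0.)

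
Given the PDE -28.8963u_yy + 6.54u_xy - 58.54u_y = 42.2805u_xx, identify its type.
Rewriting in standard form: -42.2805u_xx + 6.54u_xy - 28.8963u_yy - 58.54u_y = 0. The second-order coefficients are A = -42.2805, B = 6.54, C = -28.8963. Since B² - 4AC = -4844.2284486 < 0, this is an elliptic PDE.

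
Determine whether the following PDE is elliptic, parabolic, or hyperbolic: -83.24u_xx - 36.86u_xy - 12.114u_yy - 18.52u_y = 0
Coefficients: A = -83.24, B = -36.86, C = -12.114. B² - 4AC = -2674.81784, which is negative, so the equation is elliptic.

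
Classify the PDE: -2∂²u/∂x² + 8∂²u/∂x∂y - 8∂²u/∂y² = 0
A = -2, B = 8, C = -8. Discriminant B² - 4AC = 0. Since 0 = 0, parabolic.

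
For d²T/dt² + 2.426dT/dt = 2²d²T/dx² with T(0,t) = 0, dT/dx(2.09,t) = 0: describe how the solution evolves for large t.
T → 0. Damping (γ=2.426) dissipates energy; oscillations decay exponentially.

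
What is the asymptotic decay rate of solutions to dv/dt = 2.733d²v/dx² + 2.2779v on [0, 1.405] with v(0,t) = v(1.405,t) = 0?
Eigenvalues: λₙ = 2.733n²π²/1.405² - 2.2779.
First three modes:
  n=1: λ₁ = 2.733π²/1.405² - 2.2779 ≈ 11.386
  n=2: λ₂ = 10.932π²/1.405² - 2.2779 ≈ 52.379
  n=3: λ₃ = 24.597π²/1.405² - 2.2779 ≈ 120.701
Since 2.733π²/1.405² ≈ 13.664 > 2.2779, all λₙ > 0.
The n=1 mode decays slowest → dominates as t → ∞.
Asymptotic: v ~ c₁ sin(πx/1.405) e^{-λ₁t} with decay rate λ₁ ≈ 11.386.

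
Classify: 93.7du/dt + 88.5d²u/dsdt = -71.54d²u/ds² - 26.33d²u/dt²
Rewriting in standard form: 71.54d²u/ds² + 88.5d²u/dsdt + 26.33d²u/dt² + 93.7du/dt = 0. Hyperbolic (discriminant = 297.6572).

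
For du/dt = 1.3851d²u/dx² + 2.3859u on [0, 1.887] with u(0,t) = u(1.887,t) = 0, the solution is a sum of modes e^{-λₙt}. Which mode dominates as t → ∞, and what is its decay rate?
Eigenvalues: λₙ = 1.3851n²π²/1.887² - 2.3859.
First three modes:
  n=1: λ₁ = 1.3851π²/1.887² - 2.3859 ≈ 1.453
  n=2: λ₂ = 5.5404π²/1.887² - 2.3859 ≈ 12.971
  n=3: λ₃ = 12.4659π²/1.887² - 2.3859 ≈ 32.167
Since 1.3851π²/1.887² ≈ 3.839 > 2.3859, all λₙ > 0.
The n=1 mode decays slowest → dominates as t → ∞.
Asymptotic: u ~ c₁ sin(πx/1.887) e^{-λ₁t} with decay rate λ₁ ≈ 1.453.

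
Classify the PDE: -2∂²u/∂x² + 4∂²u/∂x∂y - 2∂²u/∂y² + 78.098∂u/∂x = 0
A = -2, B = 4, C = -2. Discriminant B² - 4AC = 0. Since 0 = 0, parabolic.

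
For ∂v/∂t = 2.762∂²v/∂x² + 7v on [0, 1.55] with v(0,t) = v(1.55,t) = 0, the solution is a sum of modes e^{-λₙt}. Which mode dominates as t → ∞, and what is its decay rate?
Eigenvalues: λₙ = 2.762n²π²/1.55² - 7.
First three modes:
  n=1: λ₁ = 2.762π²/1.55² - 7 ≈ 4.346
  n=2: λ₂ = 11.048π²/1.55² - 7 ≈ 38.386
  n=3: λ₃ = 24.858π²/1.55² - 7 ≈ 95.118
Since 2.762π²/1.55² ≈ 11.346 > 7, all λₙ > 0.
The n=1 mode decays slowest → dominates as t → ∞.
Asymptotic: v ~ c₁ sin(πx/1.55) e^{-λ₁t} with decay rate λ₁ ≈ 4.346.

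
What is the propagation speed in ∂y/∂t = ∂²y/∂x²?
Infinite. The heat equation is parabolic, not hyperbolic, so disturbances propagate instantly.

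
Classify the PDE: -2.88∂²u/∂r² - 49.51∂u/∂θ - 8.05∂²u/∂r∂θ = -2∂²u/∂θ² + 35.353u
Rewriting in standard form: -2.88∂²u/∂r² - 8.05∂²u/∂r∂θ + 2∂²u/∂θ² - 49.51∂u/∂θ - 35.353u = 0. A = -2.88, B = -8.05, C = 2. Discriminant B² - 4AC = 87.8425. Since 87.8425 > 0, hyperbolic.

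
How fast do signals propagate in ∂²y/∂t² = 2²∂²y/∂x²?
Speed = 2. Information travels along characteristics x = x₀ ± 2t.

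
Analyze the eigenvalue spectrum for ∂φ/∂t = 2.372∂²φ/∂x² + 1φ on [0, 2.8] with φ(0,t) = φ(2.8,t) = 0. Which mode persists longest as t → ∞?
Eigenvalues: λₙ = 2.372n²π²/2.8² - 1.
First three modes:
  n=1: λ₁ = 2.372π²/2.8² - 1 ≈ 1.986
  n=2: λ₂ = 9.488π²/2.8² - 1 ≈ 10.944
  n=3: λ₃ = 21.348π²/2.8² - 1 ≈ 25.875
Since 2.372π²/2.8² ≈ 2.986 > 1, all λₙ > 0.
The n=1 mode decays slowest → dominates as t → ∞.
Asymptotic: φ ~ c₁ sin(πx/2.8) e^{-λ₁t} with decay rate λ₁ ≈ 1.986.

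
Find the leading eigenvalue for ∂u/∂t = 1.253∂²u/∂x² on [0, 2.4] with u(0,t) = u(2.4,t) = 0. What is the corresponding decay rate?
Eigenvalues: λₙ = 1.253n²π²/2.4².
First three modes:
  n=1: λ₁ = 1.253π²/2.4² ≈ 2.147
  n=2: λ₂ = 5.012π²/2.4² ≈ 8.588 (4× faster decay)
  n=3: λ₃ = 11.277π²/2.4² ≈ 19.323 (9× faster decay)
As t → ∞, higher modes decay exponentially faster. The n=1 mode dominates: u ~ c₁ sin(πx/2.4) e^{-λ₁t}.
Decay rate: λ₁ = 1.253π²/2.4² ≈ 2.147.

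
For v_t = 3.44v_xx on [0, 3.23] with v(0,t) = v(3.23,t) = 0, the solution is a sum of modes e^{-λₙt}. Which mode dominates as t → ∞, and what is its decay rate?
Eigenvalues: λₙ = 3.44n²π²/3.23².
First three modes:
  n=1: λ₁ = 3.44π²/3.23² ≈ 3.254
  n=2: λ₂ = 13.76π²/3.23² ≈ 13.017 (4× faster decay)
  n=3: λ₃ = 30.96π²/3.23² ≈ 29.288 (9× faster decay)
As t → ∞, higher modes decay exponentially faster. The n=1 mode dominates: v ~ c₁ sin(πx/3.23) e^{-λ₁t}.
Decay rate: λ₁ = 3.44π²/3.23² ≈ 3.254.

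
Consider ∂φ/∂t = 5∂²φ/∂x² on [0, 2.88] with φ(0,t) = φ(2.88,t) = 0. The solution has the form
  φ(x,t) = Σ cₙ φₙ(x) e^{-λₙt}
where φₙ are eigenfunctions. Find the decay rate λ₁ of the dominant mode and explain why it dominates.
Eigenvalues: λₙ = 5n²π²/2.88².
First three modes:
  n=1: λ₁ = 5π²/2.88² ≈ 5.95
  n=2: λ₂ = 20π²/2.88² ≈ 23.798 (4× faster decay)
  n=3: λ₃ = 45π²/2.88² ≈ 53.546 (9× faster decay)
As t → ∞, higher modes decay exponentially faster. The n=1 mode dominates: φ ~ c₁ sin(πx/2.88) e^{-λ₁t}.
Decay rate: λ₁ = 5π²/2.88² ≈ 5.95.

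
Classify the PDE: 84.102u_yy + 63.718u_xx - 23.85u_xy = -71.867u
Rewriting in standard form: 63.718u_xx - 23.85u_xy + 84.102u_yy + 71.867u = 0. A = 63.718, B = -23.85, C = 84.102. Discriminant B² - 4AC = -20866.422444. Since -20866.422444 < 0, elliptic.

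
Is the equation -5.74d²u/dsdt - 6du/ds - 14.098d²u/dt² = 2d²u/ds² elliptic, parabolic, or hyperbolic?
Rewriting in standard form: -2d²u/ds² - 5.74d²u/dsdt - 14.098d²u/dt² - 6du/ds = 0. Computing B² - 4AC with A = -2, B = -5.74, C = -14.098: discriminant = -79.8364 (negative). Answer: elliptic.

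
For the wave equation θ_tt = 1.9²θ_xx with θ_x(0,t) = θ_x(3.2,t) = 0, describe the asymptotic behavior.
θ oscillates about a mean that drifts linearly in t (generically unbounded; no decay). There is no damping, so the nonconstant modes persist as standing waves (energy conserved, no decay). But with Neumann conditions at both ends the constant mode has eigenvalue 0: the spatial mean M(t) of θ satisfies M'' = 0, so M(t) = M(0) + M'(0)·t. Unless the initial velocity has zero mean (∫θ_t(x,0)dx = 0), the solution grows linearly in t (unbounded, though not exponentially); if it does have zero mean, the solution stays bounded and simply oscillates.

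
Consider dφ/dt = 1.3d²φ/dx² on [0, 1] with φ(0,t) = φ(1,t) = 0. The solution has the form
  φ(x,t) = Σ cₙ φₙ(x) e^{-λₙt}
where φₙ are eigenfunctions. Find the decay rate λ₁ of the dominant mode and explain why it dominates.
Eigenvalues: λₙ = 1.3n²π².
First three modes:
  n=1: λ₁ = 1.3π² ≈ 12.83
  n=2: λ₂ = 5.2π² ≈ 51.322 (4× faster decay)
  n=3: λ₃ = 11.7π² ≈ 115.474 (9× faster decay)
As t → ∞, higher modes decay exponentially faster. The n=1 mode dominates: φ ~ c₁ sin(πx) e^{-λ₁t}.
Decay rate: λ₁ = 1.3π² ≈ 12.83.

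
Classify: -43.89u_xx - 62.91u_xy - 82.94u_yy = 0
Elliptic (discriminant = -10603.2783).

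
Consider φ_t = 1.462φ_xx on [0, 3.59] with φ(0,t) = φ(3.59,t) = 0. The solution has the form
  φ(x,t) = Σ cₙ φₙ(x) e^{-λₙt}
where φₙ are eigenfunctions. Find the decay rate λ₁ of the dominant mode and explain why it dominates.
Eigenvalues: λₙ = 1.462n²π²/3.59².
First three modes:
  n=1: λ₁ = 1.462π²/3.59² ≈ 1.12
  n=2: λ₂ = 5.848π²/3.59² ≈ 4.478 (4× faster decay)
  n=3: λ₃ = 13.158π²/3.59² ≈ 10.076 (9× faster decay)
As t → ∞, higher modes decay exponentially faster. The n=1 mode dominates: φ ~ c₁ sin(πx/3.59) e^{-λ₁t}.
Decay rate: λ₁ = 1.462π²/3.59² ≈ 1.12.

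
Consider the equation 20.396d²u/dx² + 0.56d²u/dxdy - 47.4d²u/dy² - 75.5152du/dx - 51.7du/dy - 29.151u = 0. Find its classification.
Hyperbolic. (A = 20.396, B = 0.56, C = -47.4 gives B² - 4AC = 3867.3952.)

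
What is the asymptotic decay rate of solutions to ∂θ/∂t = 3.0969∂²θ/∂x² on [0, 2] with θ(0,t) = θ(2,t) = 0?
Eigenvalues: λₙ = 3.0969n²π²/2².
First three modes:
  n=1: λ₁ = 3.0969π²/2² ≈ 7.641
  n=2: λ₂ = 12.3876π²/2² ≈ 30.565 (4× faster decay)
  n=3: λ₃ = 27.8721π²/2² ≈ 68.772 (9× faster decay)
As t → ∞, higher modes decay exponentially faster. The n=1 mode dominates: θ ~ c₁ sin(πx/2) e^{-λ₁t}.
Decay rate: λ₁ = 3.0969π²/2² ≈ 7.641.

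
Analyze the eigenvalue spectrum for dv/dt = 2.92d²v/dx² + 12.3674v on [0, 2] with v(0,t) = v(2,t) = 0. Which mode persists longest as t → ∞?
Eigenvalues: λₙ = 2.92n²π²/2² - 12.3674.
First three modes:
  n=1: λ₁ = 2.92π²/2² - 12.3674 ≈ -5.163
  n=2: λ₂ = 11.68π²/2² - 12.3674 ≈ 16.452
  n=3: λ₃ = 26.28π²/2² - 12.3674 ≈ 52.476
Since 2.92π²/2² ≈ 7.205 < 12.3674, λ₁ < 0.
The n=1 mode grows fastest (−λₙ is largest for n=1) → dominates.
Asymptotic: v ~ c₁ sin(πx/2) e^{5.163t} (exponential growth at rate −λ₁ ≈ 5.163).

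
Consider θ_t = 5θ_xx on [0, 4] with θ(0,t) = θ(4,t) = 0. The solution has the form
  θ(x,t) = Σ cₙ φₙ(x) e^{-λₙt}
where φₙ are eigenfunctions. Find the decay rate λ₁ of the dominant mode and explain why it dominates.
Eigenvalues: λₙ = 5n²π²/4².
First three modes:
  n=1: λ₁ = 5π²/4² ≈ 3.084
  n=2: λ₂ = 20π²/4² ≈ 12.337 (4× faster decay)
  n=3: λ₃ = 45π²/4² ≈ 27.758 (9× faster decay)
As t → ∞, higher modes decay exponentially faster. The n=1 mode dominates: θ ~ c₁ sin(πx/4) e^{-λ₁t}.
Decay rate: λ₁ = 5π²/4² ≈ 3.084.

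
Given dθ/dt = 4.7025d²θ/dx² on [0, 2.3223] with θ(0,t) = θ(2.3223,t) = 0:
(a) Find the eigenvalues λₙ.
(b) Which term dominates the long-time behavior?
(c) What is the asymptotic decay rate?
Eigenvalues: λₙ = 4.7025n²π²/2.3223².
First three modes:
  n=1: λ₁ = 4.7025π²/2.3223² ≈ 8.606
  n=2: λ₂ = 18.81π²/2.3223² ≈ 34.423 (4× faster decay)
  n=3: λ₃ = 42.3225π²/2.3223² ≈ 77.452 (9× faster decay)
As t → ∞, higher modes decay exponentially faster. The n=1 mode dominates: θ ~ c₁ sin(πx/2.3223) e^{-λ₁t}.
Decay rate: λ₁ = 4.7025π²/2.3223² ≈ 8.606.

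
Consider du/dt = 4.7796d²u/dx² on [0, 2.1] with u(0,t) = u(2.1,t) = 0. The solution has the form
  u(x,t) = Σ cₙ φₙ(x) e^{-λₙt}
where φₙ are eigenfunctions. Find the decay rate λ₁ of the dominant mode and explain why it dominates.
Eigenvalues: λₙ = 4.7796n²π²/2.1².
First three modes:
  n=1: λ₁ = 4.7796π²/2.1² ≈ 10.697
  n=2: λ₂ = 19.1184π²/2.1² ≈ 42.787 (4× faster decay)
  n=3: λ₃ = 43.0164π²/2.1² ≈ 96.271 (9× faster decay)
As t → ∞, higher modes decay exponentially faster. The n=1 mode dominates: u ~ c₁ sin(πx/2.1) e^{-λ₁t}.
Decay rate: λ₁ = 4.7796π²/2.1² ≈ 10.697.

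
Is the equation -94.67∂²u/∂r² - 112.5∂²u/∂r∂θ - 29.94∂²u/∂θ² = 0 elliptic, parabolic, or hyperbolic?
Computing B² - 4AC with A = -94.67, B = -112.5, C = -29.94: discriminant = 1318.5708 (positive). Answer: hyperbolic.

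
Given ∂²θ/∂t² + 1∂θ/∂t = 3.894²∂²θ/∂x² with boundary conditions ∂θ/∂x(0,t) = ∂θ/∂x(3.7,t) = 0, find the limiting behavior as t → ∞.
θ → constant (steady state). Damping (γ=1) dissipates the nonconstant modes; with Neumann BCs the spatial average obeys M''+γM'=0 and tends to a finite limit.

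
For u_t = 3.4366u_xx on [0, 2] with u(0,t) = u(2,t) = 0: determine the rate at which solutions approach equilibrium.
Eigenvalues: λₙ = 3.4366n²π²/2².
First three modes:
  n=1: λ₁ = 3.4366π²/2² ≈ 8.479
  n=2: λ₂ = 13.7464π²/2² ≈ 33.918 (4× faster decay)
  n=3: λ₃ = 30.9294π²/2² ≈ 76.315 (9× faster decay)
As t → ∞, higher modes decay exponentially faster. The n=1 mode dominates: u ~ c₁ sin(πx/2) e^{-λ₁t}.
Decay rate: λ₁ = 3.4366π²/2² ≈ 8.479.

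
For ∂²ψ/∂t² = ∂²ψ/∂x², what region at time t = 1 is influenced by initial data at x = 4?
Domain of influence: [3, 5]. Data at x = 4 spreads outward at speed 1.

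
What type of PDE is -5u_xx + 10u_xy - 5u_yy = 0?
With A = -5, B = 10, C = -5, the discriminant is 0. This is a parabolic PDE.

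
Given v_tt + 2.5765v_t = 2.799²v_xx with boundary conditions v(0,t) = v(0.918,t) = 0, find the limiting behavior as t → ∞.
v → 0. Damping (γ=2.5765) dissipates energy; oscillations decay exponentially.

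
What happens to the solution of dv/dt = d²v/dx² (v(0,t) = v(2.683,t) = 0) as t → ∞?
v → 0. Heat diffuses out through both boundaries.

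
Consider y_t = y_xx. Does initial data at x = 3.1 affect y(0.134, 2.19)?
Yes, for any finite x. The heat equation has infinite propagation speed, so all initial data affects all points at any t > 0.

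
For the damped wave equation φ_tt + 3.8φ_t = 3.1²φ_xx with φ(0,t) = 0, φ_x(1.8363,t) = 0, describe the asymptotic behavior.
φ → 0. Damping (γ=3.8) dissipates energy; oscillations decay exponentially.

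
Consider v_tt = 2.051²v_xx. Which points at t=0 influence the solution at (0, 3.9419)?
Domain of dependence: [-8.0848369, 8.0848369]. Signals travel at speed 2.051, so data within |x - 0| ≤ 2.051·3.9419 = 8.0848369 can reach the point.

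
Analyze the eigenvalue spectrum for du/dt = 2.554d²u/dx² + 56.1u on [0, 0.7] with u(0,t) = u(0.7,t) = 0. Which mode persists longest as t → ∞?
Eigenvalues: λₙ = 2.554n²π²/0.7² - 56.1.
First three modes:
  n=1: λ₁ = 2.554π²/0.7² - 56.1 ≈ -4.657
  n=2: λ₂ = 10.216π²/0.7² - 56.1 ≈ 149.671
  n=3: λ₃ = 22.986π²/0.7² - 56.1 ≈ 406.885
Since 2.554π²/0.7² ≈ 51.443 < 56.1, λ₁ < 0.
The n=1 mode grows fastest (−λₙ is largest for n=1) → dominates.
Asymptotic: u ~ c₁ sin(πx/0.7) e^{4.657t} (exponential growth at rate −λ₁ ≈ 4.657).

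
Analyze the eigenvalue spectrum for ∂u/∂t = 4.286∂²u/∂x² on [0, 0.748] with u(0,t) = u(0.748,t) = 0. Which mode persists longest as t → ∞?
Eigenvalues: λₙ = 4.286n²π²/0.748².
First three modes:
  n=1: λ₁ = 4.286π²/0.748² ≈ 75.605
  n=2: λ₂ = 17.144π²/0.748² ≈ 302.419 (4× faster decay)
  n=3: λ₃ = 38.574π²/0.748² ≈ 680.442 (9× faster decay)
As t → ∞, higher modes decay exponentially faster. The n=1 mode dominates: u ~ c₁ sin(πx/0.748) e^{-λ₁t}.
Decay rate: λ₁ = 4.286π²/0.748² ≈ 75.605.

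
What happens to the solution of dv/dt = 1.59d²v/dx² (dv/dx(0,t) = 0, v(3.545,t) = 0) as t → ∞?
v → 0. Heat escapes through the Dirichlet boundary.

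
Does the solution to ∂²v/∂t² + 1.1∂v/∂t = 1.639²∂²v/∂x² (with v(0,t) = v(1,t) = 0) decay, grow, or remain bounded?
v → 0. Damping (γ=1.1) dissipates energy; oscillations decay exponentially.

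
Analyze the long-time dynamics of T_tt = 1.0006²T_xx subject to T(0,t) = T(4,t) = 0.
Long-time behavior: T oscillates (no decay). Energy is conserved; the solution oscillates indefinitely as standing waves.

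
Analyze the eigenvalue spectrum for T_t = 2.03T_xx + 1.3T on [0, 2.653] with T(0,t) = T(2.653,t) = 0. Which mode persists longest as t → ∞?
Eigenvalues: λₙ = 2.03n²π²/2.653² - 1.3.
First three modes:
  n=1: λ₁ = 2.03π²/2.653² - 1.3 ≈ 1.547
  n=2: λ₂ = 8.12π²/2.653² - 1.3 ≈ 10.086
  n=3: λ₃ = 18.27π²/2.653² - 1.3 ≈ 24.319
Since 2.03π²/2.653² ≈ 2.847 > 1.3, all λₙ > 0.
The n=1 mode decays slowest → dominates as t → ∞.
Asymptotic: T ~ c₁ sin(πx/2.653) e^{-λ₁t} with decay rate λ₁ ≈ 1.547.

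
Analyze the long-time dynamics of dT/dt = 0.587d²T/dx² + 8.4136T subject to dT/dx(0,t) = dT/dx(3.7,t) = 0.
Long-time behavior: T grows unboundedly. With Neumann BCs the constant mode has diffusion eigenvalue 0, so any r > 0 makes it grow like e^(8.4136t); solution grows exponentially.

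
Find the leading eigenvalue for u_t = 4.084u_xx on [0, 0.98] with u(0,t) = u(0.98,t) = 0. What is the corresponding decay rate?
Eigenvalues: λₙ = 4.084n²π²/0.98².
First three modes:
  n=1: λ₁ = 4.084π²/0.98² ≈ 41.969
  n=2: λ₂ = 16.336π²/0.98² ≈ 167.878 (4× faster decay)
  n=3: λ₃ = 36.756π²/0.98² ≈ 377.725 (9× faster decay)
As t → ∞, higher modes decay exponentially faster. The n=1 mode dominates: u ~ c₁ sin(πx/0.98) e^{-λ₁t}.
Decay rate: λ₁ = 4.084π²/0.98² ≈ 41.969.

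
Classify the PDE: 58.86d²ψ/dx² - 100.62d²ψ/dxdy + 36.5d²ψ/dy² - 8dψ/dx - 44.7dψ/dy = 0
A = 58.86, B = -100.62, C = 36.5. Discriminant B² - 4AC = 1530.8244. Since 1530.8244 > 0, hyperbolic.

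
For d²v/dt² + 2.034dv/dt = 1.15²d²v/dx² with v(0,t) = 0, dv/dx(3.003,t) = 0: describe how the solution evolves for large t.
v → 0. Damping (γ=2.034) dissipates energy; oscillations decay exponentially.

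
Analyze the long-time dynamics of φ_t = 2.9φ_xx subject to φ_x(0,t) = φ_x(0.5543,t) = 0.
Long-time behavior: φ → constant (steady state). Heat is conserved (no flux at boundaries); solution approaches the spatial average.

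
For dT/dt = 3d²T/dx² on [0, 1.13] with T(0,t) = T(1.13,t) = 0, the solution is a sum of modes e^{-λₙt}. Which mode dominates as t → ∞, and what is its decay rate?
Eigenvalues: λₙ = 3n²π²/1.13².
First three modes:
  n=1: λ₁ = 3π²/1.13² ≈ 23.188
  n=2: λ₂ = 12π²/1.13² ≈ 92.752 (4× faster decay)
  n=3: λ₃ = 27π²/1.13² ≈ 208.692 (9× faster decay)
As t → ∞, higher modes decay exponentially faster. The n=1 mode dominates: T ~ c₁ sin(πx/1.13) e^{-λ₁t}.
Decay rate: λ₁ = 3π²/1.13² ≈ 23.188.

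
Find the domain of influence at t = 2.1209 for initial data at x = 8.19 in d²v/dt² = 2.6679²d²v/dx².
Domain of influence: [2.53165089, 13.84834911]. Data at x = 8.19 spreads outward at speed 2.6679.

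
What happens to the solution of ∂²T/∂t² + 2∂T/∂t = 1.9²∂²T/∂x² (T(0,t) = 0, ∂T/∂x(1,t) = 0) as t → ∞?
T → 0. Damping (γ=2) dissipates energy; oscillations decay exponentially.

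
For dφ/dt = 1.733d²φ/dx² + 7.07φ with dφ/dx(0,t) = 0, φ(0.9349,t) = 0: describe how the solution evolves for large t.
φ grows unboundedly. Reaction dominates diffusion (r=7.07 > κπ²/(4L²)≈4.89); solution grows exponentially.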